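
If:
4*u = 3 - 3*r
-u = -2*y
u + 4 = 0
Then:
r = 19/3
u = -4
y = -2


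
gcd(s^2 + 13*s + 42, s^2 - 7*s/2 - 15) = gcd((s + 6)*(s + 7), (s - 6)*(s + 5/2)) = 1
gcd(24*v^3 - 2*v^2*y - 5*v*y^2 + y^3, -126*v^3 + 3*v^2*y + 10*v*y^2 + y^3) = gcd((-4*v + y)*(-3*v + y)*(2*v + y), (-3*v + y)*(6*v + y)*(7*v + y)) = -3*v + y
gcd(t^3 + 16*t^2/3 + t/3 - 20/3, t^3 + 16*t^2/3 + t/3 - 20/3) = t^3 + 16*t^2/3 + t/3 - 20/3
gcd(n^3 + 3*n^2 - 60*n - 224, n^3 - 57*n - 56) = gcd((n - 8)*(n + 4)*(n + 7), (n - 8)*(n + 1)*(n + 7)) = n^2 - n - 56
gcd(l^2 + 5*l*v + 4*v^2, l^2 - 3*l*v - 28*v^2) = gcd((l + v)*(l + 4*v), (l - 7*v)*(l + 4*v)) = l + 4*v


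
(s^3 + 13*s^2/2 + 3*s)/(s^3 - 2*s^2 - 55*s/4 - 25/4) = 2*s*(s + 6)/(2*s^2 - 5*s - 25)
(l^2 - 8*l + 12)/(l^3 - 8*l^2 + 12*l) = 1/l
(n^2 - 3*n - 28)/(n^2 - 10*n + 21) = (n + 4)/(n - 3)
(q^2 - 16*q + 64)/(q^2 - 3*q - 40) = (q - 8)/(q + 5)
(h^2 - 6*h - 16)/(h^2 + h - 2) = (h - 8)/(h - 1)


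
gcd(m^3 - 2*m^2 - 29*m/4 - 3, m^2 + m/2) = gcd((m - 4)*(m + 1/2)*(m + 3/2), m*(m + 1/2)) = m + 1/2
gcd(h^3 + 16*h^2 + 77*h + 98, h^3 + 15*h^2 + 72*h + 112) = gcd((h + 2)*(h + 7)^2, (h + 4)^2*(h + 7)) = h + 7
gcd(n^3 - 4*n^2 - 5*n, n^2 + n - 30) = n - 5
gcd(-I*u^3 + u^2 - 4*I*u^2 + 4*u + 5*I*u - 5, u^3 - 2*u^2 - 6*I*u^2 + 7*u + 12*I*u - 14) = u + I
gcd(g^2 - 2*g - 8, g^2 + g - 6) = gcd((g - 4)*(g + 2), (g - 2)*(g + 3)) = 1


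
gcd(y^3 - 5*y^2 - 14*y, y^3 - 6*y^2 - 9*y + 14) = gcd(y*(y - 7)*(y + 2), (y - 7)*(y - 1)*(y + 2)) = y^2 - 5*y - 14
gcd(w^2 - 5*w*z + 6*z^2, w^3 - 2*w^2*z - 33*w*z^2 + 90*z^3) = -w + 3*z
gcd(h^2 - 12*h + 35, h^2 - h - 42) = h - 7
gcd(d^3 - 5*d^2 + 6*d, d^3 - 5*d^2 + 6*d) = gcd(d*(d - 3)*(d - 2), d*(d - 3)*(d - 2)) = d^3 - 5*d^2 + 6*d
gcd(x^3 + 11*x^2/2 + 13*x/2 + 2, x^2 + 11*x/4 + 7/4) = x + 1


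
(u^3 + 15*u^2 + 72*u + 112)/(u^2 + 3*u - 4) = (u^2 + 11*u + 28)/(u - 1)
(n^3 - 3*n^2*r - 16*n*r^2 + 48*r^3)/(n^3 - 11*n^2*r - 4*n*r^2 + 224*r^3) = (n^2 - 7*n*r + 12*r^2)/(n^2 - 15*n*r + 56*r^2)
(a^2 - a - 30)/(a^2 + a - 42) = (a + 5)/(a + 7)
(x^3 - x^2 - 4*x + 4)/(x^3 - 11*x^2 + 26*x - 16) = (x + 2)/(x - 8)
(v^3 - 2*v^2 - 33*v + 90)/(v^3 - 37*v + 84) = (v^2 + v - 30)/(v^2 + 3*v - 28)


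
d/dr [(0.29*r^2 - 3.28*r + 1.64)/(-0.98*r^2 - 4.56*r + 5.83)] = (-4.5368*r^2 + 6.5958*r - 11.644)/(0.9604*r^4 + 8.9376*r^3 + 9.3668*r^2 - 53.1696*r + 33.9889)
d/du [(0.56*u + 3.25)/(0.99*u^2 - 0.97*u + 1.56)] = (-0.5544*u^2 - 6.435*u + 4.0261)/(0.9801*u^4 - 1.9206*u^3 + 4.0297*u^2 - 3.0264*u + 2.4336)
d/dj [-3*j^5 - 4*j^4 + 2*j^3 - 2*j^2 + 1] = j*(-15*j^3 - 16*j^2 + 6*j - 4)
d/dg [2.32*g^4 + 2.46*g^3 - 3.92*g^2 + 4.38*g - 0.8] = 9.28*g^3 + 7.38*g^2 - 7.84*g + 4.38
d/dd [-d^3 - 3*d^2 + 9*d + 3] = -3*d^2 - 6*d + 9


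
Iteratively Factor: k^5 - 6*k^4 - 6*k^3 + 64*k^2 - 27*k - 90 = (k - 5)*(k^4 - k^3 - 11*k^2 + 9*k + 18) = (k - 5)*(k - 2)*(k^3 + k^2 - 9*k - 9) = (k - 5)*(k - 2)*(k + 3)*(k^2 - 2*k - 3) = (k - 5)*(k - 2)*(k + 1)*(k + 3)*(k - 3)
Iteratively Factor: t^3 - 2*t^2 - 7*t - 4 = (t + 1)*(t^2 - 3*t - 4) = (t + 1)^2*(t - 4)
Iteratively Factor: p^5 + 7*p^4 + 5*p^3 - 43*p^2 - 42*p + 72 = (p - 2)*(p^4 + 9*p^3 + 23*p^2 + 3*p - 36) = (p - 2)*(p + 3)*(p^3 + 6*p^2 + 5*p - 12) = (p - 2)*(p + 3)*(p + 4)*(p^2 + 2*p - 3) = (p - 2)*(p + 3)^2*(p + 4)*(p - 1)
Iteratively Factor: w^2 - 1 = (w + 1)*(w - 1)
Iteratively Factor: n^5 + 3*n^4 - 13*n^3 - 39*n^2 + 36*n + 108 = (n - 3)*(n^4 + 6*n^3 + 5*n^2 - 24*n - 36) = (n - 3)*(n + 3)*(n^3 + 3*n^2 - 4*n - 12) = (n - 3)*(n - 2)*(n + 3)*(n^2 + 5*n + 6) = (n - 3)*(n - 2)*(n + 3)^2*(n + 2)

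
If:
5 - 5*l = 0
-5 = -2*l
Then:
No Solution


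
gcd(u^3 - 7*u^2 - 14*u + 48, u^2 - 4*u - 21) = u + 3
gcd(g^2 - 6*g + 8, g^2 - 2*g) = g - 2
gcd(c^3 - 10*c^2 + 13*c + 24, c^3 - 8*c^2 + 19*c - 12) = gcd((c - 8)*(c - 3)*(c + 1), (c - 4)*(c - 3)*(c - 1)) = c - 3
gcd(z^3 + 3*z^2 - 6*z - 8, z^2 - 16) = z + 4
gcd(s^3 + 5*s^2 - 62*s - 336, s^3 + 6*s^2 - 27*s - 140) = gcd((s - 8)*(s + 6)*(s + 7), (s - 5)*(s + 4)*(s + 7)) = s + 7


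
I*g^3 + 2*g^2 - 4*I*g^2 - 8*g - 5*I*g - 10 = (g - 5)*(g - 2*I)*(I*g + I)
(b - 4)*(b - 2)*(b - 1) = b^3 - 7*b^2 + 14*b - 8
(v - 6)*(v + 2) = v^2 - 4*v - 12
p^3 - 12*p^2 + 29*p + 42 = (p - 7)*(p - 6)*(p + 1)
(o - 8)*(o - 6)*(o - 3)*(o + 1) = o^4 - 16*o^3 + 73*o^2 - 54*o - 144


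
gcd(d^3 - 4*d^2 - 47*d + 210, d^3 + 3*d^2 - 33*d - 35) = d^2 + 2*d - 35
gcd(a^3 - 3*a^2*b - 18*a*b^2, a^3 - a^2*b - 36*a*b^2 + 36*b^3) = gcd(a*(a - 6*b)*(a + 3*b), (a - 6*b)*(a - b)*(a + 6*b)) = a - 6*b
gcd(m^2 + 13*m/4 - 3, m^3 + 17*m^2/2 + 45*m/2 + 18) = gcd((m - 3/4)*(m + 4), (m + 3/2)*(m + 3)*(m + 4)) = m + 4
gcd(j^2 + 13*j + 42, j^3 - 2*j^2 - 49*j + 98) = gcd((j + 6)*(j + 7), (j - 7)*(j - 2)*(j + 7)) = j + 7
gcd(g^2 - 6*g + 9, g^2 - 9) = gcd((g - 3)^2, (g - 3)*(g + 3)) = g - 3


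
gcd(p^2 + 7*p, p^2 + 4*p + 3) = 1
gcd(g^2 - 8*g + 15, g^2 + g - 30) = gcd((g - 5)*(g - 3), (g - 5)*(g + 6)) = g - 5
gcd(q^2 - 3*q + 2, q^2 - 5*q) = 1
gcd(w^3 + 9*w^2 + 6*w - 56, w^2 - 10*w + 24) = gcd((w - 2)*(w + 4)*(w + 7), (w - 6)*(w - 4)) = 1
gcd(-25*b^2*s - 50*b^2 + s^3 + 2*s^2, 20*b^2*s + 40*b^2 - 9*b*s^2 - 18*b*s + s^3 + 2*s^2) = -5*b*s - 10*b + s^2 + 2*s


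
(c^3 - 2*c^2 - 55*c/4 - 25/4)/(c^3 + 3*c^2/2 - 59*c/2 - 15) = (c + 5/2)/(c + 6)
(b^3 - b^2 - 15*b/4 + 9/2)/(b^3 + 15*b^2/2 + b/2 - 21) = (b - 3/2)/(b + 7)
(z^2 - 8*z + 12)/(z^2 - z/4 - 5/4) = 4*(-z^2 + 8*z - 12)/(-4*z^2 + z + 5)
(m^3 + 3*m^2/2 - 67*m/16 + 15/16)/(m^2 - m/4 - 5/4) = (4*m^2 + 11*m - 3)/(4*(m + 1))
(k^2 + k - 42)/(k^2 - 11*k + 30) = (k + 7)/(k - 5)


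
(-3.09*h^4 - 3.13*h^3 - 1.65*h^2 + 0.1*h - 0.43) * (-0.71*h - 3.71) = 2.1939*h^5 + 13.6862*h^4 + 12.7838*h^3 + 6.0505*h^2 - 0.0657*h + 1.5953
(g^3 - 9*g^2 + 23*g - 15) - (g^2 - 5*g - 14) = g^3 - 10*g^2 + 28*g - 1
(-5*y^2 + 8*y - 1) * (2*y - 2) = -10*y^3 + 26*y^2 - 18*y + 2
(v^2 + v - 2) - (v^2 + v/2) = v/2 - 2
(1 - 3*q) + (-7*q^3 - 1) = -7*q^3 - 3*q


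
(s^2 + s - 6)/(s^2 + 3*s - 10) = (s + 3)/(s + 5)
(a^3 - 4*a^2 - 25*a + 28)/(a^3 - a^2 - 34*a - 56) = (a - 1)/(a + 2)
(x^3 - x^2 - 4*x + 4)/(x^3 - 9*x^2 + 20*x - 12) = (x + 2)/(x - 6)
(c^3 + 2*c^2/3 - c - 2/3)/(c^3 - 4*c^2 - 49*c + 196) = (c^3 + 2*c^2/3 - c - 2/3)/(c^3 - 4*c^2 - 49*c + 196)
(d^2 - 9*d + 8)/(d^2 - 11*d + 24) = (d - 1)/(d - 3)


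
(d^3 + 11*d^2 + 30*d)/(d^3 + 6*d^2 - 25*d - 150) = d/(d - 5)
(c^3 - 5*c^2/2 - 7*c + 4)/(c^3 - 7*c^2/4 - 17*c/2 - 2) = 2*(2*c - 1)/(4*c + 1)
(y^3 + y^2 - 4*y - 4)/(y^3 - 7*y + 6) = (y^2 + 3*y + 2)/(y^2 + 2*y - 3)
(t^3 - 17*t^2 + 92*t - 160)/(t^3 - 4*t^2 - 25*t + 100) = (t - 8)/(t + 5)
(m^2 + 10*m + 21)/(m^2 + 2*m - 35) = (m + 3)/(m - 5)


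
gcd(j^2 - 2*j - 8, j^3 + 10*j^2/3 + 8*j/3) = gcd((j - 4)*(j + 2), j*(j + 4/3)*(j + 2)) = j + 2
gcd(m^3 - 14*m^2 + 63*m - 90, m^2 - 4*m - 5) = m - 5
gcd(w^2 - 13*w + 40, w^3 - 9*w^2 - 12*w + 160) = w^2 - 13*w + 40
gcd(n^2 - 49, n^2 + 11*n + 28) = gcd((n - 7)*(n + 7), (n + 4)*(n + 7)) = n + 7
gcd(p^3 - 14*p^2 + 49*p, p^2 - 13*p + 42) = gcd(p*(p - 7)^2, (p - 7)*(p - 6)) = p - 7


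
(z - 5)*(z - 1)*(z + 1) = z^3 - 5*z^2 - z + 5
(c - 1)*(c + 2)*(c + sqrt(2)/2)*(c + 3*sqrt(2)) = c^4 + c^3 + 7*sqrt(2)*c^3/2 + c^2 + 7*sqrt(2)*c^2/2 - 7*sqrt(2)*c + 3*c - 6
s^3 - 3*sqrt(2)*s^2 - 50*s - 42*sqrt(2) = (s - 7*sqrt(2))*(s + sqrt(2))*(s + 3*sqrt(2))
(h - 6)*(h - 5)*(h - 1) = h^3 - 12*h^2 + 41*h - 30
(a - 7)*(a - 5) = a^2 - 12*a + 35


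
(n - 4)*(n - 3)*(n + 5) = n^3 - 2*n^2 - 23*n + 60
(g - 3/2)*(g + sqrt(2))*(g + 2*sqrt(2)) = g^3 - 3*g^2/2 + 3*sqrt(2)*g^2 - 9*sqrt(2)*g/2 + 4*g - 6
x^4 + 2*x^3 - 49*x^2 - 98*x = x*(x - 7)*(x + 2)*(x + 7)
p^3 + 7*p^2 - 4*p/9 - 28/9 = (p - 2/3)*(p + 2/3)*(p + 7)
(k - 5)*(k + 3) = k^2 - 2*k - 15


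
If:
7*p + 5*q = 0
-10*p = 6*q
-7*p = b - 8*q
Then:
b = 0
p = 0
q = 0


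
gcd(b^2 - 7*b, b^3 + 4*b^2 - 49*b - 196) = b - 7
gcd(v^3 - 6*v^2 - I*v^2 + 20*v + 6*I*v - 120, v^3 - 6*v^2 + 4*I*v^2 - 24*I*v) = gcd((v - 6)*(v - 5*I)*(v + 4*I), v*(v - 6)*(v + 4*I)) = v^2 + v*(-6 + 4*I) - 24*I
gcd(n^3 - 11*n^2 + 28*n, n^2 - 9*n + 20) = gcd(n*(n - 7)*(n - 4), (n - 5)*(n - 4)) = n - 4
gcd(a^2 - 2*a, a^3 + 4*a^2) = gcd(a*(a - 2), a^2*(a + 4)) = a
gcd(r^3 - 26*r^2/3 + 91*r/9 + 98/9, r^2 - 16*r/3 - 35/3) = r - 7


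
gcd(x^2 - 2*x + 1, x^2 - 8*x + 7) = x - 1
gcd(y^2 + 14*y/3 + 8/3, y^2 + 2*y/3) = y + 2/3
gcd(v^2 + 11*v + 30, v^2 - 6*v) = 1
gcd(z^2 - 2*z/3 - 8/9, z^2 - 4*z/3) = z - 4/3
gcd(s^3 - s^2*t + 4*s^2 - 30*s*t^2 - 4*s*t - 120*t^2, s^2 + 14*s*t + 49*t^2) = 1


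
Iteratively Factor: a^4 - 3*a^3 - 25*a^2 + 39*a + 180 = (a + 3)*(a^3 - 6*a^2 - 7*a + 60) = (a - 4)*(a + 3)*(a^2 - 2*a - 15) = (a - 5)*(a - 4)*(a + 3)*(a + 3)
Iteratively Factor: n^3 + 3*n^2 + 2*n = (n)*(n^2 + 3*n + 2) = n*(n + 2)*(n + 1)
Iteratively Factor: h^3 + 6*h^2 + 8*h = (h + 2)*(h^2 + 4*h) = h*(h + 2)*(h + 4)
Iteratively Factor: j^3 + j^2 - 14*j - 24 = (j + 2)*(j^2 - j - 12) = (j + 2)*(j + 3)*(j - 4)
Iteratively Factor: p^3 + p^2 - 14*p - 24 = (p + 2)*(p^2 - p - 12) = (p + 2)*(p + 3)*(p - 4)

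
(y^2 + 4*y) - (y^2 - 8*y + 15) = 12*y - 15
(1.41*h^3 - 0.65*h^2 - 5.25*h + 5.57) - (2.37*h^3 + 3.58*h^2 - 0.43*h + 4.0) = -0.96*h^3 - 4.23*h^2 - 4.82*h + 1.57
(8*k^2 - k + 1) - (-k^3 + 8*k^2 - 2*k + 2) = k^3 + k - 1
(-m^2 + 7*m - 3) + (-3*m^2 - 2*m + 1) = -4*m^2 + 5*m - 2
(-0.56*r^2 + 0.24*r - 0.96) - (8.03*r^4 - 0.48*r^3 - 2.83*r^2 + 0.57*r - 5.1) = -8.03*r^4 + 0.48*r^3 + 2.27*r^2 - 0.33*r + 4.14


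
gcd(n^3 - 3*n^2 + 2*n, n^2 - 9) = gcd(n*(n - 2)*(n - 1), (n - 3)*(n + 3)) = 1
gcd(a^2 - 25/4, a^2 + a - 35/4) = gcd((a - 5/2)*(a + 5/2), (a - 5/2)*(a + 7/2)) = a - 5/2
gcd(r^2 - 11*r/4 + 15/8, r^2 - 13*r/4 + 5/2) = r - 5/4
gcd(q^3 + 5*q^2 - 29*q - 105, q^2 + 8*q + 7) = q + 7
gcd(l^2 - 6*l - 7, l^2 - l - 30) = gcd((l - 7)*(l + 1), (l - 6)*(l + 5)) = 1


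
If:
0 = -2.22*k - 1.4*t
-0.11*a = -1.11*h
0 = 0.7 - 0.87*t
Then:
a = 10.0909090909091*h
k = -0.51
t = 0.80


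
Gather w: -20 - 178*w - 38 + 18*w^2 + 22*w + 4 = 18*w^2 - 156*w - 54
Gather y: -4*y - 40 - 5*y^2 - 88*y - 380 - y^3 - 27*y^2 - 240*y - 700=-y^3 - 32*y^2 - 332*y - 1120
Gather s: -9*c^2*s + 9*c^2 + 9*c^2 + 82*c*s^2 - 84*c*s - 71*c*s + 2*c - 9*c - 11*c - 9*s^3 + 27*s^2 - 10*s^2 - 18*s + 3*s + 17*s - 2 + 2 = 18*c^2 - 18*c - 9*s^3 + s^2*(82*c + 17) + s*(-9*c^2 - 155*c + 2)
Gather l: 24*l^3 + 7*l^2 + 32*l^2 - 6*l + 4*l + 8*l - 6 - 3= 24*l^3 + 39*l^2 + 6*l - 9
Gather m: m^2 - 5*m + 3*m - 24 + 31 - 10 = m^2 - 2*m - 3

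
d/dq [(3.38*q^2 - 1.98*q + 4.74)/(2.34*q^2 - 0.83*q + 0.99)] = (1.8278*q^2 - 15.4908*q + 1.974)/(5.4756*q^4 - 3.8844*q^3 + 5.3221*q^2 - 1.6434*q + 0.9801)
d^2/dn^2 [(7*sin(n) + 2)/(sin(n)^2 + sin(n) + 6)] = (-7*sin(n)^5 - sin(n)^4 + 260*sin(n)^3 + 100*sin(n)^2 - 480*sin(n) - 104)/(sin(n)^2 + sin(n) + 6)^3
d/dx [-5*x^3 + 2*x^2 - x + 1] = -15*x^2 + 4*x - 1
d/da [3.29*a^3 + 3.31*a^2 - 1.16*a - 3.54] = 9.87*a^2 + 6.62*a - 1.16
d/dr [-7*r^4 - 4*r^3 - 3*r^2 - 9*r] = -28*r^3 - 12*r^2 - 6*r - 9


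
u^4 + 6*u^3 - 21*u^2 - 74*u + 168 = (u - 3)*(u - 2)*(u + 4)*(u + 7)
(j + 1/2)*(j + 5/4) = j^2 + 7*j/4 + 5/8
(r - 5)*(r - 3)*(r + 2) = r^3 - 6*r^2 - r + 30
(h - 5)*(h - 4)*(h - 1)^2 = h^4 - 11*h^3 + 39*h^2 - 49*h + 20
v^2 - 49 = (v - 7)*(v + 7)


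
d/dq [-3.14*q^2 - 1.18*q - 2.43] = -6.28*q - 1.18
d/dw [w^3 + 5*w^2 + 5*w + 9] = 3*w^2 + 10*w + 5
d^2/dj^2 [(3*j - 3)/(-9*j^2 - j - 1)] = 6*(-(j - 1)*(18*j + 1)^2 + (27*j - 8)*(9*j^2 + j + 1))/(9*j^2 + j + 1)^3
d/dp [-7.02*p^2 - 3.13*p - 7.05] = -14.04*p - 3.13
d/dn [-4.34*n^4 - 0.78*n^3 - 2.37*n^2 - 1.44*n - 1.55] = -17.36*n^3 - 2.34*n^2 - 4.74*n - 1.44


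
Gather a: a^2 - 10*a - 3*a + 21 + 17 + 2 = a^2 - 13*a + 40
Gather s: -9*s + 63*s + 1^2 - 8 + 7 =54*s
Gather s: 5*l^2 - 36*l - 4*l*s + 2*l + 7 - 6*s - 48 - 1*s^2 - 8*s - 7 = 5*l^2 - 34*l - s^2 + s*(-4*l - 14) - 48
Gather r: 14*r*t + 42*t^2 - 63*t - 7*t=14*r*t + 42*t^2 - 70*t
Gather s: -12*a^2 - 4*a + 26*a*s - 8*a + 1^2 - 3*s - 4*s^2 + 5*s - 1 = -12*a^2 - 12*a - 4*s^2 + s*(26*a + 2)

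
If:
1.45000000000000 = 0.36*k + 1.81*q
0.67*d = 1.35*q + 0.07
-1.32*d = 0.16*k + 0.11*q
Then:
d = -0.70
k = 6.03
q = -0.40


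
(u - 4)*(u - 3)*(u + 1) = u^3 - 6*u^2 + 5*u + 12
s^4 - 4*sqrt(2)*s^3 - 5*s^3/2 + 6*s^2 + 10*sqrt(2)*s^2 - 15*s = s*(s - 5/2)*(s - 3*sqrt(2))*(s - sqrt(2))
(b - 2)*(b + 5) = b^2 + 3*b - 10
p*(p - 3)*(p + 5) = p^3 + 2*p^2 - 15*p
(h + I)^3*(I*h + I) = I*h^4 - 3*h^3 + I*h^3 - 3*h^2 - 3*I*h^2 + h - 3*I*h + 1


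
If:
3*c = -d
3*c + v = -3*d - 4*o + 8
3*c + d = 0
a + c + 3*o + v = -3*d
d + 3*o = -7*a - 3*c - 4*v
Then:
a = -25*v/58 - 48/29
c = 36/29 - 3*v/58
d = 9*v/58 - 108/29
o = 112/29 - 19*v/58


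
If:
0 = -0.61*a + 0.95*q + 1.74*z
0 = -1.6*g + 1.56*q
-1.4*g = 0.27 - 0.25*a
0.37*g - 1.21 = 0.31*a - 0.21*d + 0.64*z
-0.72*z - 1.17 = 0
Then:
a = -6.92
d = -6.88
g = -1.43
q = -1.46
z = -1.62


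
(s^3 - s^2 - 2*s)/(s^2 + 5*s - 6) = s*(s^2 - s - 2)/(s^2 + 5*s - 6)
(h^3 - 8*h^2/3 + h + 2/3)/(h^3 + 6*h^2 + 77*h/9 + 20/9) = 3*(h^2 - 3*h + 2)/(3*h^2 + 17*h + 20)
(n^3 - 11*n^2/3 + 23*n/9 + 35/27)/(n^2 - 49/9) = (9*n^2 - 12*n - 5)/(3*(3*n + 7))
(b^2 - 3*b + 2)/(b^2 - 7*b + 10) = (b - 1)/(b - 5)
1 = 1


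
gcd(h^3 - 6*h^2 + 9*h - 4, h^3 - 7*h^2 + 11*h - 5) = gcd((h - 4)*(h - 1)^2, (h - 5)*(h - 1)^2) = h^2 - 2*h + 1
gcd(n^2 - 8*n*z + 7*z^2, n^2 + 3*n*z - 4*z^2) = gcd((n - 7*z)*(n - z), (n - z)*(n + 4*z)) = -n + z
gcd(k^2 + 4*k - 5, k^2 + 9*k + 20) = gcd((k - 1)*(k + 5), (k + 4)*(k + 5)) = k + 5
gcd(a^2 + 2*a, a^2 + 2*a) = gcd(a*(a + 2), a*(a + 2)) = a^2 + 2*a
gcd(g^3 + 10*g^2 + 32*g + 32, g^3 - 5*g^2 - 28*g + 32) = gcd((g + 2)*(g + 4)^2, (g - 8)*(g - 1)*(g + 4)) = g + 4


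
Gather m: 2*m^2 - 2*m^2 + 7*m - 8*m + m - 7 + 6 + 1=0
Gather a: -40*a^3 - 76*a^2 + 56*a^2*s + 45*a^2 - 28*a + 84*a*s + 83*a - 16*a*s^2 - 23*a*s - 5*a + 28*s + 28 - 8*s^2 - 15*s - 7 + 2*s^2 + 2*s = -40*a^3 + a^2*(56*s - 31) + a*(-16*s^2 + 61*s + 50) - 6*s^2 + 15*s + 21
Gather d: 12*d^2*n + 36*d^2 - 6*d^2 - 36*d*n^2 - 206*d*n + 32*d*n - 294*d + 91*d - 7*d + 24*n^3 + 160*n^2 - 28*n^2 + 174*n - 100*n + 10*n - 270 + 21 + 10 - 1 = d^2*(12*n + 30) + d*(-36*n^2 - 174*n - 210) + 24*n^3 + 132*n^2 + 84*n - 240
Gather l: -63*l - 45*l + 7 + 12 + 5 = 24 - 108*l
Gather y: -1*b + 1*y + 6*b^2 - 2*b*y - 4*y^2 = 6*b^2 - b - 4*y^2 + y*(1 - 2*b)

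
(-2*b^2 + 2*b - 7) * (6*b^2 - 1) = -12*b^4 + 12*b^3 - 40*b^2 - 2*b + 7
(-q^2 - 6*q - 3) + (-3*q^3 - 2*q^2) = -3*q^3 - 3*q^2 - 6*q - 3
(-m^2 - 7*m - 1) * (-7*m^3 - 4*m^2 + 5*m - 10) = 7*m^5 + 53*m^4 + 30*m^3 - 21*m^2 + 65*m + 10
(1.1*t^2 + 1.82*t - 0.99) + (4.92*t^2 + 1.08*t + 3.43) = 6.02*t^2 + 2.9*t + 2.44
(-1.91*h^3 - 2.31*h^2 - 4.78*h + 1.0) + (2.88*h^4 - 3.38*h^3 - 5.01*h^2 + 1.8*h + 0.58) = 2.88*h^4 - 5.29*h^3 - 7.32*h^2 - 2.98*h + 1.58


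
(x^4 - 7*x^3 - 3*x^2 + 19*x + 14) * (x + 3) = x^5 - 4*x^4 - 24*x^3 + 10*x^2 + 71*x + 42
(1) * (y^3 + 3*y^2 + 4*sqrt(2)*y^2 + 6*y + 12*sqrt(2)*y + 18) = y^3 + 3*y^2 + 4*sqrt(2)*y^2 + 6*y + 12*sqrt(2)*y + 18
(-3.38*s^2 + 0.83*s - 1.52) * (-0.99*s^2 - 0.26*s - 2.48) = 3.3462*s^4 + 0.0571*s^3 + 9.6714*s^2 - 1.6632*s + 3.7696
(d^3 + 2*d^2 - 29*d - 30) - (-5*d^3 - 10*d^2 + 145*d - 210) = 6*d^3 + 12*d^2 - 174*d + 180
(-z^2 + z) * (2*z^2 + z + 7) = -2*z^4 + z^3 - 6*z^2 + 7*z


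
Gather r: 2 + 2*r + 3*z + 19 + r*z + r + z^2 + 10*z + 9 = r*(z + 3) + z^2 + 13*z + 30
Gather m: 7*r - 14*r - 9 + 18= 9 - 7*r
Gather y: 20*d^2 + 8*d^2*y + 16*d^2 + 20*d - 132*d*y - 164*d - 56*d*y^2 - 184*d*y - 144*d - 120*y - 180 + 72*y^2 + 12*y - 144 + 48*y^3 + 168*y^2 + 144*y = 36*d^2 - 288*d + 48*y^3 + y^2*(240 - 56*d) + y*(8*d^2 - 316*d + 36) - 324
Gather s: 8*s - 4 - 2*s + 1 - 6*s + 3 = 0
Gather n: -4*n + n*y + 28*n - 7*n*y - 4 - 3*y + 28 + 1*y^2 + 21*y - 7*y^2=n*(24 - 6*y) - 6*y^2 + 18*y + 24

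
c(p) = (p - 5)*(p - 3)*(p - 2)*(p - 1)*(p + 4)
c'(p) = (p - 5)*(p - 3)*(p - 2)*(p - 1) + (p - 5)*(p - 3)*(p - 2)*(p + 4) + (p - 5)*(p - 3)*(p - 1)*(p + 4) + (p - 5)*(p - 2)*(p - 1)*(p + 4) + (p - 3)*(p - 2)*(p - 1)*(p + 4) = 5*p^4 - 28*p^3 - 9*p^2 + 206*p - 214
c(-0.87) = 381.61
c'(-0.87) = -378.73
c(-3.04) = 949.24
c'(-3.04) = 290.27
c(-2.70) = 992.22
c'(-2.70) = -18.97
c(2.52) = 6.13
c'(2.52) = 1.52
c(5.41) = 139.82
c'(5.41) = 486.62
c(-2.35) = 945.49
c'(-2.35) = -231.93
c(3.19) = -6.44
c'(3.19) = -39.61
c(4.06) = -50.62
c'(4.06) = -41.30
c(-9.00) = -92400.00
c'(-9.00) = 50420.00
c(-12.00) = -371280.00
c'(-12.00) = 148082.00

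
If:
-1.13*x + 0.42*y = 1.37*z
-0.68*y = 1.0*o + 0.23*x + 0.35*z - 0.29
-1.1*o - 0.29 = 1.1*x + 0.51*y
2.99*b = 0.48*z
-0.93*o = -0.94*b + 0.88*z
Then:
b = 0.08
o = -0.37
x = -0.27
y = 0.82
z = 0.48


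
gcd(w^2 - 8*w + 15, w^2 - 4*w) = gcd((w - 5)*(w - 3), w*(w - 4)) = 1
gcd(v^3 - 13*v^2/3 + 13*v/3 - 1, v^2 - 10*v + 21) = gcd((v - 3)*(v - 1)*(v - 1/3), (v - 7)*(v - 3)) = v - 3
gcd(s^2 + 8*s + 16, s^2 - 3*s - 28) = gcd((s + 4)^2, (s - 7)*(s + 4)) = s + 4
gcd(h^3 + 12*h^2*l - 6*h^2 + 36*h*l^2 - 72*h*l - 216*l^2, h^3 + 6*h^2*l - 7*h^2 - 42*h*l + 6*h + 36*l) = h^2 + 6*h*l - 6*h - 36*l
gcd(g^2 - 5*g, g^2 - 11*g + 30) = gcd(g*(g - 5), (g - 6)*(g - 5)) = g - 5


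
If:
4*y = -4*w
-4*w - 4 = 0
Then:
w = -1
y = 1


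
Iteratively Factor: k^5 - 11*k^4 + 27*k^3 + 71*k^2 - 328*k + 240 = (k - 4)*(k^4 - 7*k^3 - k^2 + 67*k - 60) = (k - 5)*(k - 4)*(k^3 - 2*k^2 - 11*k + 12) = (k - 5)*(k - 4)^2*(k^2 + 2*k - 3) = (k - 5)*(k - 4)^2*(k - 1)*(k + 3)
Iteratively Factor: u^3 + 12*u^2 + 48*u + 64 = (u + 4)*(u^2 + 8*u + 16) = (u + 4)^2*(u + 4)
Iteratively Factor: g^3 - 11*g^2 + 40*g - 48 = (g - 4)*(g^2 - 7*g + 12) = (g - 4)^2*(g - 3)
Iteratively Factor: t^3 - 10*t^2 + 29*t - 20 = (t - 5)*(t^2 - 5*t + 4) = (t - 5)*(t - 4)*(t - 1)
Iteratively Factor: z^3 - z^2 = (z - 1)*(z^2) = z*(z - 1)*(z)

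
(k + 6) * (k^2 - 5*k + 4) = k^3 + k^2 - 26*k + 24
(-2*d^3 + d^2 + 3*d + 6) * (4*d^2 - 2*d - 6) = -8*d^5 + 8*d^4 + 22*d^3 + 12*d^2 - 30*d - 36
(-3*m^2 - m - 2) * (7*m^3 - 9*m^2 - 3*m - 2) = -21*m^5 + 20*m^4 + 4*m^3 + 27*m^2 + 8*m + 4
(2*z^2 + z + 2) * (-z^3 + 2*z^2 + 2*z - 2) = -2*z^5 + 3*z^4 + 4*z^3 + 2*z^2 + 2*z - 4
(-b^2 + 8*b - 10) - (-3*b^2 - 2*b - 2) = 2*b^2 + 10*b - 8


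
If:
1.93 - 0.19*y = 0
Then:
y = 10.16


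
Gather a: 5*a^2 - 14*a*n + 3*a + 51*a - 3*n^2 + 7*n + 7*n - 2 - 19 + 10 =5*a^2 + a*(54 - 14*n) - 3*n^2 + 14*n - 11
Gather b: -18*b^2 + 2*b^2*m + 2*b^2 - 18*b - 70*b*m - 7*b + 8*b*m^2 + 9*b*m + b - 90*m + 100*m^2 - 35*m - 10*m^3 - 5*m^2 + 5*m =b^2*(2*m - 16) + b*(8*m^2 - 61*m - 24) - 10*m^3 + 95*m^2 - 120*m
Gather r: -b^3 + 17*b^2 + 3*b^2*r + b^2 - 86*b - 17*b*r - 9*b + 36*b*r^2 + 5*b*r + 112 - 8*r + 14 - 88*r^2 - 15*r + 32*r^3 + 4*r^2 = -b^3 + 18*b^2 - 95*b + 32*r^3 + r^2*(36*b - 84) + r*(3*b^2 - 12*b - 23) + 126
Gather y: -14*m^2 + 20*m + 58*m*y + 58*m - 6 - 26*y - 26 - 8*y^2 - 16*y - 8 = -14*m^2 + 78*m - 8*y^2 + y*(58*m - 42) - 40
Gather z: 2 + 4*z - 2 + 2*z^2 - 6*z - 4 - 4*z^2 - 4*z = -2*z^2 - 6*z - 4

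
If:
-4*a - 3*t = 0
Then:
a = -3*t/4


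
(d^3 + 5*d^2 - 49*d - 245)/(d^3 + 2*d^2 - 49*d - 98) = (d + 5)/(d + 2)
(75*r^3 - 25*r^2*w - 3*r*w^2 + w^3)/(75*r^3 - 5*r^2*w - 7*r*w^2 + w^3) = (15*r^2 - 2*r*w - w^2)/(15*r^2 + 2*r*w - w^2)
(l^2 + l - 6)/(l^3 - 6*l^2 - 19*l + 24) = (l - 2)/(l^2 - 9*l + 8)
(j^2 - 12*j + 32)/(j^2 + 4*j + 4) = (j^2 - 12*j + 32)/(j^2 + 4*j + 4)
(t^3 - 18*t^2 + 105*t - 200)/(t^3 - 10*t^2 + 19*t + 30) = (t^2 - 13*t + 40)/(t^2 - 5*t - 6)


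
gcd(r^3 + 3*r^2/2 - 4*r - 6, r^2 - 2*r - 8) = r + 2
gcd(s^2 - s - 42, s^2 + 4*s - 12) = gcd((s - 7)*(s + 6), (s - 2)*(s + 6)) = s + 6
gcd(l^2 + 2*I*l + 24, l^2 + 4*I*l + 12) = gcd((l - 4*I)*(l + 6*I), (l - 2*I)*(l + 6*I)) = l + 6*I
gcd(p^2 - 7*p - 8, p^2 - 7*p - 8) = p^2 - 7*p - 8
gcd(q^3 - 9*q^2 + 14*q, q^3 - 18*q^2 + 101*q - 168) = q - 7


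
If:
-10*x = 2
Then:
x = -1/5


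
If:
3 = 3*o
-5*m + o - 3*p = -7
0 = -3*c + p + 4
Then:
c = p/3 + 4/3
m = 8/5 - 3*p/5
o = 1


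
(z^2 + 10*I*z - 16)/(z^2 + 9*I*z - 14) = (z + 8*I)/(z + 7*I)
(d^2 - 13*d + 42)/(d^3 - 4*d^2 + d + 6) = (d^2 - 13*d + 42)/(d^3 - 4*d^2 + d + 6)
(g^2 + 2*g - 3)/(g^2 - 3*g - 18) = (g - 1)/(g - 6)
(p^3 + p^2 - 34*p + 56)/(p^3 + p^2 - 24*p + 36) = (p^2 + 3*p - 28)/(p^2 + 3*p - 18)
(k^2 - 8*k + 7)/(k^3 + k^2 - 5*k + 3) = (k - 7)/(k^2 + 2*k - 3)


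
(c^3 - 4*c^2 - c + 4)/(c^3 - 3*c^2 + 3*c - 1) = (c^2 - 3*c - 4)/(c^2 - 2*c + 1)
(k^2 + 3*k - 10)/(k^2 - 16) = (k^2 + 3*k - 10)/(k^2 - 16)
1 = 1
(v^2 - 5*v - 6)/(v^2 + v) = (v - 6)/v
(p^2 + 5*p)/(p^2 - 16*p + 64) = p*(p + 5)/(p^2 - 16*p + 64)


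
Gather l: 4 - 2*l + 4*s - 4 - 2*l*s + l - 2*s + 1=l*(-2*s - 1) + 2*s + 1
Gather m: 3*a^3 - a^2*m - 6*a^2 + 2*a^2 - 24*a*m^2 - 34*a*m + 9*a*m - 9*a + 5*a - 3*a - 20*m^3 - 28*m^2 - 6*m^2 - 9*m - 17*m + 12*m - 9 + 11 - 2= 3*a^3 - 4*a^2 - 7*a - 20*m^3 + m^2*(-24*a - 34) + m*(-a^2 - 25*a - 14)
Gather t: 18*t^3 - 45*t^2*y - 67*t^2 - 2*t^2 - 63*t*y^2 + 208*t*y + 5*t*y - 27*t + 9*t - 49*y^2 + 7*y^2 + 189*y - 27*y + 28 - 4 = 18*t^3 + t^2*(-45*y - 69) + t*(-63*y^2 + 213*y - 18) - 42*y^2 + 162*y + 24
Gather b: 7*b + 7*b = 14*b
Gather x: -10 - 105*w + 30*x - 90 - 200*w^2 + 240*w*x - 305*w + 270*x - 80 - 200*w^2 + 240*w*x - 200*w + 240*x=-400*w^2 - 610*w + x*(480*w + 540) - 180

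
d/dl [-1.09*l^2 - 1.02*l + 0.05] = -2.18*l - 1.02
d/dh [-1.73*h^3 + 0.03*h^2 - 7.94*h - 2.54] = -5.19*h^2 + 0.06*h - 7.94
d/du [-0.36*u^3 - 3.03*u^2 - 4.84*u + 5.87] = -1.08*u^2 - 6.06*u - 4.84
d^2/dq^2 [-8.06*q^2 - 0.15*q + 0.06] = -16.1200000000000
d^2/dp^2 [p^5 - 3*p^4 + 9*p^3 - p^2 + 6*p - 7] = 20*p^3 - 36*p^2 + 54*p - 2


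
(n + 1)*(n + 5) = n^2 + 6*n + 5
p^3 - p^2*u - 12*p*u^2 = p*(p - 4*u)*(p + 3*u)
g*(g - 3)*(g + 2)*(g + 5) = g^4 + 4*g^3 - 11*g^2 - 30*g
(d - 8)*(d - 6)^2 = d^3 - 20*d^2 + 132*d - 288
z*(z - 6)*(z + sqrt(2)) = z^3 - 6*z^2 + sqrt(2)*z^2 - 6*sqrt(2)*z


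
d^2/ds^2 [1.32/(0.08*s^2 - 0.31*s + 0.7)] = (-0.016896*s^2 + 0.065472*s + 1.32*(0.16*s - 0.31)*(0.32*s - 0.62) - 0.14784)/(0.08*s^2 - 0.31*s + 0.7)^3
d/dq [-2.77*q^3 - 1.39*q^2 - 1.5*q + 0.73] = -8.31*q^2 - 2.78*q - 1.5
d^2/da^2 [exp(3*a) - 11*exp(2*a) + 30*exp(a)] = (9*exp(2*a) - 44*exp(a) + 30)*exp(a)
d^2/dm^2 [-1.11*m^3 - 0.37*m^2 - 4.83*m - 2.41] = -6.66*m - 0.74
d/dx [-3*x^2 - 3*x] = -6*x - 3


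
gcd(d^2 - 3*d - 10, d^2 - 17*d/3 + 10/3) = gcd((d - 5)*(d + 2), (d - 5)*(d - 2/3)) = d - 5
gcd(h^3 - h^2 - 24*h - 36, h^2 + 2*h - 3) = h + 3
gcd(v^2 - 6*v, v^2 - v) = v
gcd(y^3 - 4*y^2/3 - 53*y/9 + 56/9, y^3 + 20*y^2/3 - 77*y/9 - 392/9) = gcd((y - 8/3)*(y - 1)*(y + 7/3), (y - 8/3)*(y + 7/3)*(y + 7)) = y^2 - y/3 - 56/9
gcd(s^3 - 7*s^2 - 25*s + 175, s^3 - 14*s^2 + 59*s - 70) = s^2 - 12*s + 35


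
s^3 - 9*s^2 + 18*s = s*(s - 6)*(s - 3)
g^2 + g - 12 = (g - 3)*(g + 4)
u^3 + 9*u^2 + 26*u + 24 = (u + 2)*(u + 3)*(u + 4)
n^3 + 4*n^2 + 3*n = n*(n + 1)*(n + 3)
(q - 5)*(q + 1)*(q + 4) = q^3 - 21*q - 20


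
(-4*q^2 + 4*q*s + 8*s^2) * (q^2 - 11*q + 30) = -4*q^4 + 4*q^3*s + 44*q^3 + 8*q^2*s^2 - 44*q^2*s - 120*q^2 - 88*q*s^2 + 120*q*s + 240*s^2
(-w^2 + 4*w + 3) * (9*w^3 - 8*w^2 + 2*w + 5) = -9*w^5 + 44*w^4 - 7*w^3 - 21*w^2 + 26*w + 15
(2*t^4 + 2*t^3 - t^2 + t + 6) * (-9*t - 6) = -18*t^5 - 30*t^4 - 3*t^3 - 3*t^2 - 60*t - 36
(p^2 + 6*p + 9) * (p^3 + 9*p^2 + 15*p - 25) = p^5 + 15*p^4 + 78*p^3 + 146*p^2 - 15*p - 225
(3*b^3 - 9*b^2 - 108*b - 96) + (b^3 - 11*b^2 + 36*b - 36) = 4*b^3 - 20*b^2 - 72*b - 132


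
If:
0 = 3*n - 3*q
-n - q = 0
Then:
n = 0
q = 0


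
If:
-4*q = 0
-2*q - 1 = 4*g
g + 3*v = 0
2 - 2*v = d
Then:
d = 11/6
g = -1/4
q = 0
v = 1/12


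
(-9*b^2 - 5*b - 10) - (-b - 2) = -9*b^2 - 4*b - 8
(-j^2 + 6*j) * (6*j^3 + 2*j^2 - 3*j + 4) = -6*j^5 + 34*j^4 + 15*j^3 - 22*j^2 + 24*j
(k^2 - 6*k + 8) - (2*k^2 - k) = -k^2 - 5*k + 8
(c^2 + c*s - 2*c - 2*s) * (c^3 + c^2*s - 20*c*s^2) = c^5 + 2*c^4*s - 2*c^4 - 19*c^3*s^2 - 4*c^3*s - 20*c^2*s^3 + 38*c^2*s^2 + 40*c*s^3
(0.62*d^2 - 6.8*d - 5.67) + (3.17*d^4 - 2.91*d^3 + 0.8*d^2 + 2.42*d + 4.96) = 3.17*d^4 - 2.91*d^3 + 1.42*d^2 - 4.38*d - 0.71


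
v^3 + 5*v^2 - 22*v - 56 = (v - 4)*(v + 2)*(v + 7)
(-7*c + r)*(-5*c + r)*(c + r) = 35*c^3 + 23*c^2*r - 11*c*r^2 + r^3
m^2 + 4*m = m*(m + 4)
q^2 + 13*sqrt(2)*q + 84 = (q + 6*sqrt(2))*(q + 7*sqrt(2))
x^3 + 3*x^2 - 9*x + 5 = (x - 1)^2*(x + 5)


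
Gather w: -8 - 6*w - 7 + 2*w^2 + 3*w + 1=2*w^2 - 3*w - 14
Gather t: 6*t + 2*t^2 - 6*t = 2*t^2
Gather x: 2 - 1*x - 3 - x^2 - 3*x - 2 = -x^2 - 4*x - 3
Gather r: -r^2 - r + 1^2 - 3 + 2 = -r^2 - r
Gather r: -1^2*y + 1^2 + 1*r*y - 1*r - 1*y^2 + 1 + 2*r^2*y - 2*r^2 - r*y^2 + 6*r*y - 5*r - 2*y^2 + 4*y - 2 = r^2*(2*y - 2) + r*(-y^2 + 7*y - 6) - 3*y^2 + 3*y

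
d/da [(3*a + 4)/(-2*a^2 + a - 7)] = (-6*a^2 + 3*a + (3*a + 4)*(4*a - 1) - 21)/(2*a^2 - a + 7)^2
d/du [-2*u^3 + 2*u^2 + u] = -6*u^2 + 4*u + 1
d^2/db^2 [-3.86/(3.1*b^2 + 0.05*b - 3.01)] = (74.1892*b^2 + 1.1966*b - 3.86*(6.2*b + 0.05)*(12.4*b + 0.1) - 72.03532)/(3.1*b^2 + 0.05*b - 3.01)^3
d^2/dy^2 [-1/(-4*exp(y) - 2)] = (2*exp(y) - 1)*exp(y)/(2*exp(y) + 1)^3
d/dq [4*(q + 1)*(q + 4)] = 8*q + 20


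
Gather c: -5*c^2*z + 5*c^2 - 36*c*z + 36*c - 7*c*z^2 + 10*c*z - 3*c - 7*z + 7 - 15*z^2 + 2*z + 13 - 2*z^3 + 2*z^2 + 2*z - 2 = c^2*(5 - 5*z) + c*(-7*z^2 - 26*z + 33) - 2*z^3 - 13*z^2 - 3*z + 18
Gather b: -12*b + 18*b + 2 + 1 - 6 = 6*b - 3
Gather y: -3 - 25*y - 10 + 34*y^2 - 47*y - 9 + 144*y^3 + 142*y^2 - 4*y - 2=144*y^3 + 176*y^2 - 76*y - 24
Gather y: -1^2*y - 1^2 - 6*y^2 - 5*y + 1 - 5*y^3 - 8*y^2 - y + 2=-5*y^3 - 14*y^2 - 7*y + 2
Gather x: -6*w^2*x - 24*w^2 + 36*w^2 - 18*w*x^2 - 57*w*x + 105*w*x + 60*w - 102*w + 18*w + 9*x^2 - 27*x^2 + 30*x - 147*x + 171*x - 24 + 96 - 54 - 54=12*w^2 - 24*w + x^2*(-18*w - 18) + x*(-6*w^2 + 48*w + 54) - 36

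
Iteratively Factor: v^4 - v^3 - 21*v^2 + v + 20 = (v - 5)*(v^3 + 4*v^2 - v - 4) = (v - 5)*(v + 4)*(v^2 - 1) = (v - 5)*(v - 1)*(v + 4)*(v + 1)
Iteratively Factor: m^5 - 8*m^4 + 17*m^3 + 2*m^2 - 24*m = (m - 3)*(m^4 - 5*m^3 + 2*m^2 + 8*m) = m*(m - 3)*(m^3 - 5*m^2 + 2*m + 8) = m*(m - 3)*(m + 1)*(m^2 - 6*m + 8) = m*(m - 3)*(m - 2)*(m + 1)*(m - 4)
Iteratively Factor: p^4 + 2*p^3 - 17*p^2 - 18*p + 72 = (p - 3)*(p^3 + 5*p^2 - 2*p - 24) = (p - 3)*(p + 4)*(p^2 + p - 6) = (p - 3)*(p + 3)*(p + 4)*(p - 2)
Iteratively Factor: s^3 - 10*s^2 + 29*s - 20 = (s - 5)*(s^2 - 5*s + 4) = (s - 5)*(s - 4)*(s - 1)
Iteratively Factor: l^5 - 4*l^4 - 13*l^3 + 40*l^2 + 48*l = (l + 3)*(l^4 - 7*l^3 + 8*l^2 + 16*l) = (l - 4)*(l + 3)*(l^3 - 3*l^2 - 4*l) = (l - 4)*(l + 1)*(l + 3)*(l^2 - 4*l) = (l - 4)^2*(l + 1)*(l + 3)*(l)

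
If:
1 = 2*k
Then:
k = 1/2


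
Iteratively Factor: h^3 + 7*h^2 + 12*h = (h + 4)*(h^2 + 3*h) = h*(h + 4)*(h + 3)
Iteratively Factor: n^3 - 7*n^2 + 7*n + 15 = (n - 3)*(n^2 - 4*n - 5) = (n - 3)*(n + 1)*(n - 5)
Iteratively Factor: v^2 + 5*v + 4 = (v + 4)*(v + 1)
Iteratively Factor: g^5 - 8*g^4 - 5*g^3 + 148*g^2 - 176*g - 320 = (g + 4)*(g^4 - 12*g^3 + 43*g^2 - 24*g - 80) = (g - 4)*(g + 4)*(g^3 - 8*g^2 + 11*g + 20) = (g - 5)*(g - 4)*(g + 4)*(g^2 - 3*g - 4) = (g - 5)*(g - 4)^2*(g + 4)*(g + 1)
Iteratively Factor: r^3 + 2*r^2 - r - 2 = (r + 2)*(r^2 - 1) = (r - 1)*(r + 2)*(r + 1)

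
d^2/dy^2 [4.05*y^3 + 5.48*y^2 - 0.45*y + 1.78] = 24.3*y + 10.96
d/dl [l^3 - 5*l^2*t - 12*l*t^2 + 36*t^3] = 3*l^2 - 10*l*t - 12*t^2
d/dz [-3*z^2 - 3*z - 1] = -6*z - 3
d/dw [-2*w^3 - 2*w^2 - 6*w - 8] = -6*w^2 - 4*w - 6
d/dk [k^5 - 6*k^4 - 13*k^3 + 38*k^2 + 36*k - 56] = 5*k^4 - 24*k^3 - 39*k^2 + 76*k + 36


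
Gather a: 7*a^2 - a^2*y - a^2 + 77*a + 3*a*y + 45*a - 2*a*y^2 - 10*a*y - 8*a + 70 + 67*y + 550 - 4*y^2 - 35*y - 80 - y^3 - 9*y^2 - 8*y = a^2*(6 - y) + a*(-2*y^2 - 7*y + 114) - y^3 - 13*y^2 + 24*y + 540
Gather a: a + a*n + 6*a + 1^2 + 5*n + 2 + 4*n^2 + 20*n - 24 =a*(n + 7) + 4*n^2 + 25*n - 21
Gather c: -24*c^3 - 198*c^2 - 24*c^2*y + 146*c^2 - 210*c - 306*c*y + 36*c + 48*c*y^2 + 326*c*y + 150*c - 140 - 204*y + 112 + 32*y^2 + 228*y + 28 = -24*c^3 + c^2*(-24*y - 52) + c*(48*y^2 + 20*y - 24) + 32*y^2 + 24*y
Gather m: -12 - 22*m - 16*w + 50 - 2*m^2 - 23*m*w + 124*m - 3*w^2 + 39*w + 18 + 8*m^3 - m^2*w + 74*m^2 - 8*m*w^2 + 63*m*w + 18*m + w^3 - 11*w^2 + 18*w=8*m^3 + m^2*(72 - w) + m*(-8*w^2 + 40*w + 120) + w^3 - 14*w^2 + 41*w + 56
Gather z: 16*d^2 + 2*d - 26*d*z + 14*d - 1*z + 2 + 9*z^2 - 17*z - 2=16*d^2 + 16*d + 9*z^2 + z*(-26*d - 18)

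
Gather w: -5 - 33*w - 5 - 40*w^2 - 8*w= -40*w^2 - 41*w - 10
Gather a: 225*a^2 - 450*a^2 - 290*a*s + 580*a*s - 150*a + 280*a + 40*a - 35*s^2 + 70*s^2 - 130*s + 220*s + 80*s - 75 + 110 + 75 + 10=-225*a^2 + a*(290*s + 170) + 35*s^2 + 170*s + 120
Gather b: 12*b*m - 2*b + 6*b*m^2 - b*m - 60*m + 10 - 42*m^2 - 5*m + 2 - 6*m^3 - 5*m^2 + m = b*(6*m^2 + 11*m - 2) - 6*m^3 - 47*m^2 - 64*m + 12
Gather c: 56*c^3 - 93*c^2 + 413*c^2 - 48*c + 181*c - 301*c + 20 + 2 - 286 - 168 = 56*c^3 + 320*c^2 - 168*c - 432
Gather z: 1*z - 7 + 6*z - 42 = 7*z - 49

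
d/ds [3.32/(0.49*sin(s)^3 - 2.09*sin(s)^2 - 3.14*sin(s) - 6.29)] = (-4.8804*sin(s)^2 + 13.8776*sin(s) + 10.4248)*cos(s)/(-0.49*sin(s)^3 + 2.09*sin(s)^2 + 3.14*sin(s) + 6.29)^2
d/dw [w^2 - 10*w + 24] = 2*w - 10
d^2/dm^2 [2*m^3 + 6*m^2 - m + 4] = 12*m + 12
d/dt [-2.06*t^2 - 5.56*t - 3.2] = -4.12*t - 5.56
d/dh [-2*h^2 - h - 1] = -4*h - 1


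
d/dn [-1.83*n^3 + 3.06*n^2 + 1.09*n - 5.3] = -5.49*n^2 + 6.12*n + 1.09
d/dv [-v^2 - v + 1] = -2*v - 1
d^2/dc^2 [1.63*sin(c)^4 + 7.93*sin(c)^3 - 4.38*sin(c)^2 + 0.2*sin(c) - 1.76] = -26.08*sin(c)^4 - 71.37*sin(c)^3 + 37.08*sin(c)^2 + 47.38*sin(c) - 8.76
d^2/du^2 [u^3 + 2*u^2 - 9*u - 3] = 6*u + 4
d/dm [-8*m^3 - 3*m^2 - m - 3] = -24*m^2 - 6*m - 1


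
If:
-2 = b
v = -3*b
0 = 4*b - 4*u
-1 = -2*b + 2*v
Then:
No Solution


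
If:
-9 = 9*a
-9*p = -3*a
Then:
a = -1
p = -1/3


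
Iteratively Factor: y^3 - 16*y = (y + 4)*(y^2 - 4*y) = y*(y + 4)*(y - 4)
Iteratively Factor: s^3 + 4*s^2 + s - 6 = (s + 2)*(s^2 + 2*s - 3) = (s - 1)*(s + 2)*(s + 3)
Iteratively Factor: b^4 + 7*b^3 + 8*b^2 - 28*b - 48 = (b - 2)*(b^3 + 9*b^2 + 26*b + 24) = (b - 2)*(b + 2)*(b^2 + 7*b + 12) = (b - 2)*(b + 2)*(b + 4)*(b + 3)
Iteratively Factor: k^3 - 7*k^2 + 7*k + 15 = (k + 1)*(k^2 - 8*k + 15) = (k - 3)*(k + 1)*(k - 5)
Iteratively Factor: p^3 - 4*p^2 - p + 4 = (p + 1)*(p^2 - 5*p + 4) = (p - 4)*(p + 1)*(p - 1)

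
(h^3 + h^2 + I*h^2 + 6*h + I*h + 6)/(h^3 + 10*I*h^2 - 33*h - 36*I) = (h^2 + h*(1 - 2*I) - 2*I)/(h^2 + 7*I*h - 12)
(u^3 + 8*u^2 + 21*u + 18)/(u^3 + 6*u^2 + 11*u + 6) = (u + 3)/(u + 1)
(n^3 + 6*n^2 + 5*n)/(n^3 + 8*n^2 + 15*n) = (n + 1)/(n + 3)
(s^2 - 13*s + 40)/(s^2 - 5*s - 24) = (s - 5)/(s + 3)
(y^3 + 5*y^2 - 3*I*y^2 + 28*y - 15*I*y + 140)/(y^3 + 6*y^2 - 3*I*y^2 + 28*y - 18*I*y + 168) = (y + 5)/(y + 6)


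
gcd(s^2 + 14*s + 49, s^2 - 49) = s + 7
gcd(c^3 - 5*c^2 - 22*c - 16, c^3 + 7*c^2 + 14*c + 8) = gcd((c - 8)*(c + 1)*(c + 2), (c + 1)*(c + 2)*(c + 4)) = c^2 + 3*c + 2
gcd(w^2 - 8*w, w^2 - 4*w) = w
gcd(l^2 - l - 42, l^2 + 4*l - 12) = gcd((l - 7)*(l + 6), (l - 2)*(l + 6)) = l + 6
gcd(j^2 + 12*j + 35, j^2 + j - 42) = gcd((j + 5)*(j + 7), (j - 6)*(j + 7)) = j + 7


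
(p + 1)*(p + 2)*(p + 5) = p^3 + 8*p^2 + 17*p + 10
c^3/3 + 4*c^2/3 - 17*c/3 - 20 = (c/3 + 1)*(c - 4)*(c + 5)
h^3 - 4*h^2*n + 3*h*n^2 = h*(h - 3*n)*(h - n)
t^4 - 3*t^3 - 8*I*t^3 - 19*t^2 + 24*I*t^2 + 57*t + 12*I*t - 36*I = (t - 3)*(t - 4*I)*(t - 3*I)*(t - I)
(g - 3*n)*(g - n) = g^2 - 4*g*n + 3*n^2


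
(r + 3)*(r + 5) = r^2 + 8*r + 15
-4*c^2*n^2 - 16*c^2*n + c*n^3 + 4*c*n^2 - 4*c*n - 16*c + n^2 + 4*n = (-4*c + n)*(n + 4)*(c*n + 1)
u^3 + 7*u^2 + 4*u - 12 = (u - 1)*(u + 2)*(u + 6)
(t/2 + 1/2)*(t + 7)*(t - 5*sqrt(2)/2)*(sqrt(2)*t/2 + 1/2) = sqrt(2)*t^4/4 - t^3 + 2*sqrt(2)*t^3 - 8*t^2 + 9*sqrt(2)*t^2/8 - 5*sqrt(2)*t - 7*t - 35*sqrt(2)/8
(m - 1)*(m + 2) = m^2 + m - 2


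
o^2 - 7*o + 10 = (o - 5)*(o - 2)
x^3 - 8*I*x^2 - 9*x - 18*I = (x - 6*I)*(x - 3*I)*(x + I)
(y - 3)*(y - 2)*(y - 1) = y^3 - 6*y^2 + 11*y - 6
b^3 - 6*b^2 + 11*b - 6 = (b - 3)*(b - 2)*(b - 1)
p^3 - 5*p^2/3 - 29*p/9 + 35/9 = (p - 7/3)*(p - 1)*(p + 5/3)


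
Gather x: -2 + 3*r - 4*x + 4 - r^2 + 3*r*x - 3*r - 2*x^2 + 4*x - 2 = -r^2 + 3*r*x - 2*x^2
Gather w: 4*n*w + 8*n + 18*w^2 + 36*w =8*n + 18*w^2 + w*(4*n + 36)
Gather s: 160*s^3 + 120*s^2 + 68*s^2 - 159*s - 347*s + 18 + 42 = 160*s^3 + 188*s^2 - 506*s + 60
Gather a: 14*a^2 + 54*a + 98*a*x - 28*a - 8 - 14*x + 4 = 14*a^2 + a*(98*x + 26) - 14*x - 4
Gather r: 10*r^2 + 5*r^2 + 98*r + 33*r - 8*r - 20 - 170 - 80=15*r^2 + 123*r - 270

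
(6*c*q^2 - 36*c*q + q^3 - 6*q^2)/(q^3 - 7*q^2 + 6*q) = (6*c + q)/(q - 1)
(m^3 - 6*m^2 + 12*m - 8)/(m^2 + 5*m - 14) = (m^2 - 4*m + 4)/(m + 7)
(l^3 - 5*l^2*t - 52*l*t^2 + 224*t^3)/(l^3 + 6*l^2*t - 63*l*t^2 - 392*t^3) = (l - 4*t)/(l + 7*t)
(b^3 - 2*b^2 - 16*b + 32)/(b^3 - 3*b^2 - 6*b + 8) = (b^2 + 2*b - 8)/(b^2 + b - 2)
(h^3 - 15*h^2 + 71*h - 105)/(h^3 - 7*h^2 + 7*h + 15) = (h - 7)/(h + 1)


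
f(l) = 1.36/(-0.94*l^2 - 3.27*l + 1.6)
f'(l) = 1.36*(1.88*l + 3.27)/(-0.94*l^2 - 3.27*l + 1.6)^2 = (2.5568*l + 4.4472)/(0.94*l^2 + 3.27*l - 1.6)^2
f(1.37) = -0.29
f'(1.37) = 0.37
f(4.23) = -0.05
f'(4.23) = 0.02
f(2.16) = -0.14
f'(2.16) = 0.10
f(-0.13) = 0.68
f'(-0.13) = 1.02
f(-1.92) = 0.31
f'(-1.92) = -0.02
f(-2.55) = 0.36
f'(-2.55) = -0.14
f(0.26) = 1.98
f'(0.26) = 10.85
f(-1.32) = 0.32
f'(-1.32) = 0.06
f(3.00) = -0.08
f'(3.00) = 0.04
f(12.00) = -0.01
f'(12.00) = 0.00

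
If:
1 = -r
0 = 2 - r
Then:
No Solution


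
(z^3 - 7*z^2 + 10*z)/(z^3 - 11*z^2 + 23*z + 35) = z*(z - 2)/(z^2 - 6*z - 7)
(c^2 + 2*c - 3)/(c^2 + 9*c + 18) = (c - 1)/(c + 6)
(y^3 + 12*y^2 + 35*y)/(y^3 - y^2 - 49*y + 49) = y*(y + 5)/(y^2 - 8*y + 7)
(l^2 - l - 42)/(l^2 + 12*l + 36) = (l - 7)/(l + 6)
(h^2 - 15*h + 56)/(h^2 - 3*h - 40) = (h - 7)/(h + 5)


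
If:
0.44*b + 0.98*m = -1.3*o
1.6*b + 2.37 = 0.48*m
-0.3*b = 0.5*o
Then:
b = -1.65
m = -0.57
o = 0.99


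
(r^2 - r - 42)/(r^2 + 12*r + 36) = (r - 7)/(r + 6)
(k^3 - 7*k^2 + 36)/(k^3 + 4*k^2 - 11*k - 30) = (k - 6)/(k + 5)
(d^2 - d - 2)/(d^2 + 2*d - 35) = (d^2 - d - 2)/(d^2 + 2*d - 35)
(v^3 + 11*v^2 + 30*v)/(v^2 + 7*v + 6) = v*(v + 5)/(v + 1)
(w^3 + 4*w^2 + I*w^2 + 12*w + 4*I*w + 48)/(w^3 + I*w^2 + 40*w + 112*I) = (w^2 + w*(4 - 3*I) - 12*I)/(w^2 - 3*I*w + 28)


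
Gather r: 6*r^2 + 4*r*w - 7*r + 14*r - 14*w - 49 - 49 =6*r^2 + r*(4*w + 7) - 14*w - 98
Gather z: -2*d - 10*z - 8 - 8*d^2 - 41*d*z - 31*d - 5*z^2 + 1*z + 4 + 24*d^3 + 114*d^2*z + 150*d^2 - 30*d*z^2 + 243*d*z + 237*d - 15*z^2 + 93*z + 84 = 24*d^3 + 142*d^2 + 204*d + z^2*(-30*d - 20) + z*(114*d^2 + 202*d + 84) + 80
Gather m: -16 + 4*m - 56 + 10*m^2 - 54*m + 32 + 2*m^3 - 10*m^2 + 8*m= 2*m^3 - 42*m - 40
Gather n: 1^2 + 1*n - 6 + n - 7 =2*n - 12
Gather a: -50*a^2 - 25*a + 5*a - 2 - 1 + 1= -50*a^2 - 20*a - 2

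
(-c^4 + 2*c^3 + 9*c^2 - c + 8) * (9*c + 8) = -9*c^5 + 10*c^4 + 97*c^3 + 63*c^2 + 64*c + 64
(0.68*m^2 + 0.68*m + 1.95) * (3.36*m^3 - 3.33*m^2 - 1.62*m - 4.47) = 2.2848*m^5 + 0.0204*m^4 + 3.186*m^3 - 10.6347*m^2 - 6.1986*m - 8.7165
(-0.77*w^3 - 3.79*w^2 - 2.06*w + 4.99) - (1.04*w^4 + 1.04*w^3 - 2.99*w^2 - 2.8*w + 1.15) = -1.04*w^4 - 1.81*w^3 - 0.8*w^2 + 0.74*w + 3.84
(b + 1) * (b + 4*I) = b^2 + b + 4*I*b + 4*I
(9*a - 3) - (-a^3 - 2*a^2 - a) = a^3 + 2*a^2 + 10*a - 3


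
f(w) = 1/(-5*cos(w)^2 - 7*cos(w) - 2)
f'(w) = (-10*sin(w)*cos(w) - 7*sin(w))/(-5*cos(w)^2 - 7*cos(w) - 2)^2 = -(10*cos(w) + 7)*sin(w)/(5*cos(w)^2 + 7*cos(w) + 2)^2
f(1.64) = -0.65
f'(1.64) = -2.65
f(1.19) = -0.19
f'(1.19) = -0.36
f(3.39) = 11.45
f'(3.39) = -86.73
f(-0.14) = -0.07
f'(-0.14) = 0.01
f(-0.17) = -0.07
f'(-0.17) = 0.02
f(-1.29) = -0.23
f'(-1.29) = 0.50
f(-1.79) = -1.40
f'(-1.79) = 9.23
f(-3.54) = 4.90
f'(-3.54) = 20.61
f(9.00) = 4.40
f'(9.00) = 16.87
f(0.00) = -0.07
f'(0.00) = 0.00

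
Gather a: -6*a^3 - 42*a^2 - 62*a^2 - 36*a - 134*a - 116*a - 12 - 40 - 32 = -6*a^3 - 104*a^2 - 286*a - 84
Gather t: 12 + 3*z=3*z + 12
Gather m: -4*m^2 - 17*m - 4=-4*m^2 - 17*m - 4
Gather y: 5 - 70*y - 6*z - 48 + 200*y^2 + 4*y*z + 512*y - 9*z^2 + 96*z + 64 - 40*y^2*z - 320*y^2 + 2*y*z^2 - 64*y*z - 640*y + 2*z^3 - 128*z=y^2*(-40*z - 120) + y*(2*z^2 - 60*z - 198) + 2*z^3 - 9*z^2 - 38*z + 21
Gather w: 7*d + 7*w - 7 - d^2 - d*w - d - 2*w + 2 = -d^2 + 6*d + w*(5 - d) - 5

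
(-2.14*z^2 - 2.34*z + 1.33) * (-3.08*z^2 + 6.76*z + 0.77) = 6.5912*z^4 - 7.2592*z^3 - 21.5626*z^2 + 7.189*z + 1.0241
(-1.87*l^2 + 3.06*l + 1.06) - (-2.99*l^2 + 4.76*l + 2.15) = 1.12*l^2 - 1.7*l - 1.09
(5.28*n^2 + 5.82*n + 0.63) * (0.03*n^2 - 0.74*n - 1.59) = 0.1584*n^4 - 3.7326*n^3 - 12.6831*n^2 - 9.72*n - 1.0017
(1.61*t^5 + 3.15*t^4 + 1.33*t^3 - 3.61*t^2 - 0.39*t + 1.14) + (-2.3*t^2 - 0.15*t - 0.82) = 1.61*t^5 + 3.15*t^4 + 1.33*t^3 - 5.91*t^2 - 0.54*t + 0.32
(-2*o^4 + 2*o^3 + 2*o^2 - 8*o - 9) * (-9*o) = 18*o^5 - 18*o^4 - 18*o^3 + 72*o^2 + 81*o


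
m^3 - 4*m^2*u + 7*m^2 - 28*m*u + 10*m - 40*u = (m + 2)*(m + 5)*(m - 4*u)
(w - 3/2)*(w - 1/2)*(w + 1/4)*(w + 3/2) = w^4 - w^3/4 - 19*w^2/8 + 9*w/16 + 9/32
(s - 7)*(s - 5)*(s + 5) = s^3 - 7*s^2 - 25*s + 175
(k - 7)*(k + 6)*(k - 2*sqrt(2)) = k^3 - 2*sqrt(2)*k^2 - k^2 - 42*k + 2*sqrt(2)*k + 84*sqrt(2)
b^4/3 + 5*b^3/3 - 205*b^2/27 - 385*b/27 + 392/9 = (b/3 + 1)*(b - 8/3)*(b - 7/3)*(b + 7)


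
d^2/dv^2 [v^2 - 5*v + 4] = 2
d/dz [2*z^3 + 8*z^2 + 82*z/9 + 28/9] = 6*z^2 + 16*z + 82/9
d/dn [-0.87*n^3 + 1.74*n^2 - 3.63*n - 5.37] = -2.61*n^2 + 3.48*n - 3.63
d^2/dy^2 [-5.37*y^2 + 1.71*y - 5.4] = -10.7400000000000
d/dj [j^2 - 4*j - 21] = 2*j - 4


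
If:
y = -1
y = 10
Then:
No Solution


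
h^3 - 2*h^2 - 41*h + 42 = (h - 7)*(h - 1)*(h + 6)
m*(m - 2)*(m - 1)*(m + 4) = m^4 + m^3 - 10*m^2 + 8*m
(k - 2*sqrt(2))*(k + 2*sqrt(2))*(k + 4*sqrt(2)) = k^3 + 4*sqrt(2)*k^2 - 8*k - 32*sqrt(2)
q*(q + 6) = q^2 + 6*q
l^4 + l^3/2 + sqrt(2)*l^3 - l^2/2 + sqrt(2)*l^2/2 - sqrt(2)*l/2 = l*(l - 1/2)*(l + 1)*(l + sqrt(2))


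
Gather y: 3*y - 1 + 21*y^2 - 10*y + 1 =21*y^2 - 7*y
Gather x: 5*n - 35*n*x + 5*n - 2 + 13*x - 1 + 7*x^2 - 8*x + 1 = 10*n + 7*x^2 + x*(5 - 35*n) - 2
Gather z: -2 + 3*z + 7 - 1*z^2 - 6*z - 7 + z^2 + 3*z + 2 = 0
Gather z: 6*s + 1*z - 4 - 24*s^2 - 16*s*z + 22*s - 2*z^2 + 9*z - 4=-24*s^2 + 28*s - 2*z^2 + z*(10 - 16*s) - 8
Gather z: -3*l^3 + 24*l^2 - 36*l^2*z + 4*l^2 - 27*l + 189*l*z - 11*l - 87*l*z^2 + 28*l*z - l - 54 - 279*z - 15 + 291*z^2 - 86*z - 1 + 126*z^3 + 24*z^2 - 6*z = -3*l^3 + 28*l^2 - 39*l + 126*z^3 + z^2*(315 - 87*l) + z*(-36*l^2 + 217*l - 371) - 70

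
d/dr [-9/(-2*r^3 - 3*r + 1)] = 27*(-2*r^2 - 1)/(2*r^3 + 3*r - 1)^2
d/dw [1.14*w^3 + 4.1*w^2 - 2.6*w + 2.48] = 3.42*w^2 + 8.2*w - 2.6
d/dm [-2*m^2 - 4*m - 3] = -4*m - 4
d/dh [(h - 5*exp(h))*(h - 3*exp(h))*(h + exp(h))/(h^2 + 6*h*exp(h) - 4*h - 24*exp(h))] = (-2*(h - 5*exp(h))*(h - 3*exp(h))*(h + exp(h))*(3*h*exp(h) + h - 9*exp(h) - 2) + ((h - 5*exp(h))*(h - 3*exp(h))*(exp(h) + 1) - (h - 5*exp(h))*(h + exp(h))*(3*exp(h) - 1) - (h - 3*exp(h))*(h + exp(h))*(5*exp(h) - 1))*(h^2 + 6*h*exp(h) - 4*h - 24*exp(h)))/(h^2 + 6*h*exp(h) - 4*h - 24*exp(h))^2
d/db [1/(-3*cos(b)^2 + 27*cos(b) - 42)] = (9 - 2*cos(b))*sin(b)/(3*(cos(b)^2 - 9*cos(b) + 14)^2)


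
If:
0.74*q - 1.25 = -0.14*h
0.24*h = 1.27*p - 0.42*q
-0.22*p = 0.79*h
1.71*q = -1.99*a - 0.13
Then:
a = -1.54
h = -0.15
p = 0.54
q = 1.72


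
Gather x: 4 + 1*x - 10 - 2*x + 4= -x - 2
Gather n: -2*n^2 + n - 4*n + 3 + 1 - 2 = -2*n^2 - 3*n + 2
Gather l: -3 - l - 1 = -l - 4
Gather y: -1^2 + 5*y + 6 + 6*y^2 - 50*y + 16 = 6*y^2 - 45*y + 21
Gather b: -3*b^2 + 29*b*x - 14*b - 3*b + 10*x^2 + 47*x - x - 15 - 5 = -3*b^2 + b*(29*x - 17) + 10*x^2 + 46*x - 20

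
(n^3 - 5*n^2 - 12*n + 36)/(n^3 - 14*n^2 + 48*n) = (n^2 + n - 6)/(n*(n - 8))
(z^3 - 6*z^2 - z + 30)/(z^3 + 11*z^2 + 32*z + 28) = (z^2 - 8*z + 15)/(z^2 + 9*z + 14)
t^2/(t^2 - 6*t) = t/(t - 6)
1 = 1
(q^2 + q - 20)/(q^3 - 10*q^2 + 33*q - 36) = (q + 5)/(q^2 - 6*q + 9)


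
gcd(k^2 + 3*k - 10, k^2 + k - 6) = k - 2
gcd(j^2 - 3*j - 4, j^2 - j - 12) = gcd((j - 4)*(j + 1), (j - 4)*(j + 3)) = j - 4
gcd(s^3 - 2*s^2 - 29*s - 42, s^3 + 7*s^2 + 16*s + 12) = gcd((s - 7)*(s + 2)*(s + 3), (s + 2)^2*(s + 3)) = s^2 + 5*s + 6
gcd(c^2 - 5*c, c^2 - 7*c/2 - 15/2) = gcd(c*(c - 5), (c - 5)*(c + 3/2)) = c - 5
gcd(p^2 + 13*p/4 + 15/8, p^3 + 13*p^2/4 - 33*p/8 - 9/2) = p + 3/4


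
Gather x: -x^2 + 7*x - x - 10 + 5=-x^2 + 6*x - 5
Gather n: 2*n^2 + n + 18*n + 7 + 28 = 2*n^2 + 19*n + 35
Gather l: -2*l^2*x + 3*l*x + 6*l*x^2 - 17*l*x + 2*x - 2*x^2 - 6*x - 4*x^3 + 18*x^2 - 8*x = -2*l^2*x + l*(6*x^2 - 14*x) - 4*x^3 + 16*x^2 - 12*x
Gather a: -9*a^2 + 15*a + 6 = -9*a^2 + 15*a + 6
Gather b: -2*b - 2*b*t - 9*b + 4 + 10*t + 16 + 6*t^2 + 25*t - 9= b*(-2*t - 11) + 6*t^2 + 35*t + 11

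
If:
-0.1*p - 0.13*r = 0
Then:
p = -1.3*r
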